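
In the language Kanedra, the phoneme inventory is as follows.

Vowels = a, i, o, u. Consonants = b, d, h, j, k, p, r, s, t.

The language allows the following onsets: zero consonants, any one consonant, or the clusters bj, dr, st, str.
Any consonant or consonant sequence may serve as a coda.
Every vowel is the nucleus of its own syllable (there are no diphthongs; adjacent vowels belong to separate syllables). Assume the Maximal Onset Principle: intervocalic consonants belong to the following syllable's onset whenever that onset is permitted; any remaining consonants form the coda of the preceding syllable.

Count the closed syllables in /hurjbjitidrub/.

The vowels are u, i, i, u — 4 nuclei, so 4 syllables.
V1 /u/ – V2 /i/: /rjbj/ splits as /rj/ + /bj/ (/bj/ is the longest suffix that is a licit onset).
V2 /i/ – V3 /i/: just /t/ — single C goes to the following onset.
V3 /i/ – V4 /u/: cluster /dr/ — /dr/ is itself a permitted onset, so the whole cluster goes right; preceding coda = ∅.
Syllabification: hurj.bji.ti.drub.
Classifying each syllable: /hurj/ (closed), /bji/ (open), /ti/ (open), /drub/ (closed).
Closed syllables: 2.

2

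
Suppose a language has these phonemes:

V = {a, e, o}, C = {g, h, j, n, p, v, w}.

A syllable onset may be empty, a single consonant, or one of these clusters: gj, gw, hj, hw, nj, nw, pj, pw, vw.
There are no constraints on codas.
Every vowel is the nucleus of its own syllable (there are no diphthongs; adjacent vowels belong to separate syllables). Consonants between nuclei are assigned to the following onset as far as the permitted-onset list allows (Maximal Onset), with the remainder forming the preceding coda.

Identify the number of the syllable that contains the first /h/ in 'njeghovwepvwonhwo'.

2

Nuclei (vowels): e, o, e, o, o → 5 syllables.
/e…o/ gap (V1→V2): /gh/ splits as /g/ + /h/ (/h/ is the longest suffix that is a licit onset).
/o…e/ gap (V2→V3): /vw/ is a licit onset in full, so it all attaches to the next syllable.
/e…o/ gap (V3→V4): cluster /pvw/ — the longest permitted-onset suffix is /vw/; onset = /vw/, preceding coda = /p/.
/o…o/ gap (V4→V5): cluster /nhw/ — the longest permitted-onset suffix is /hw/; onset = /hw/, preceding coda = /n/.
Putting it together: njeg.ho.vwep.vwon.hwo.
The first /h/ is in the onset of syllable 2 (/ho/).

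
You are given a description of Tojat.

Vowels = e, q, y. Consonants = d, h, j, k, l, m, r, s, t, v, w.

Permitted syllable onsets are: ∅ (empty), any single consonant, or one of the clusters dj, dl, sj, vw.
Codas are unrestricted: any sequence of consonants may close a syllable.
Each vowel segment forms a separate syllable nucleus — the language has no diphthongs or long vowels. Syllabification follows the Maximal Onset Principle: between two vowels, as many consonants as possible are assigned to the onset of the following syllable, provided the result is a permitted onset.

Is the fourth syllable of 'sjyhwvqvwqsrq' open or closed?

Vowels present: y, q, q, q; each is a nucleus, giving 4 syllables.
Between /y/ (V1) and /q/ (V2): /hwv/ — longest licit onset from the right is /v/, leaving /hw/ as coda.
Between /q/ (V2) and /q/ (V3): cluster /vw/ — /vw/ is itself a permitted onset, so the whole cluster goes right; preceding coda = ∅.
Between /q/ (V3) and /q/ (V4): /sr/ splits as /s/ + /r/ (/r/ is the longest suffix that is a licit onset).
Putting it together: sjyhw.vq.vwqs.rq.
Syllable 4 is /rq/; it ends in its nucleus with no coda, so it is open.

open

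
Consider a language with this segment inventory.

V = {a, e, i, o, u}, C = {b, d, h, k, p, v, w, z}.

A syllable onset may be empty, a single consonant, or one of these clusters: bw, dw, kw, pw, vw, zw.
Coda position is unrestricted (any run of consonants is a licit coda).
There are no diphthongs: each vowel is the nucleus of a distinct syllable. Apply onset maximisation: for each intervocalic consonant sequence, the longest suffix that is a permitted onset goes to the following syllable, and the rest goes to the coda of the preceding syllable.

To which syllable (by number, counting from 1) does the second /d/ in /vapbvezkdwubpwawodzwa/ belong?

The vowels are a, e, u, a, o, a — 6 nuclei, so 6 syllables.
/a…e/ gap (V1→V2): /pbv/; trying suffixes from longest down, /v/ is the first permitted one, so coda /pb/ | onset /v/.
/e…u/ gap (V2→V3): /zkdw/ splits as /zk/ + /dw/ (/dw/ is the longest suffix that is a licit onset).
/u…a/ gap (V3→V4): /bpw/ — longest licit onset from the right is /pw/, leaving /b/ as coda.
/a…o/ gap (V4→V5): /w/ → onset of the next syllable (single consonants are always licit onsets).
/o…a/ gap (V5→V6): cluster /dzw/ — the longest permitted-onset suffix is /zw/; onset = /zw/, preceding coda = /d/.
Putting it together: vapb.vezk.dwub.pwa.wod.zwa.
The second /d/ is in the coda of syllable 5 (/wod/).

5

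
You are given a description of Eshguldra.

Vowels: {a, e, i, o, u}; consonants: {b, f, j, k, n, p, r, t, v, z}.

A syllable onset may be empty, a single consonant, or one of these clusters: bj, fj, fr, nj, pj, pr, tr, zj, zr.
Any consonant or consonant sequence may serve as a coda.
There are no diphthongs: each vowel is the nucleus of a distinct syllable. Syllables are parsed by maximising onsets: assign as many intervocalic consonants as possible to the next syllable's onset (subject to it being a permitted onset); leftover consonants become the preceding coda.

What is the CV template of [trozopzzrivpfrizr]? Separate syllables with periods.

CCV.CVCC.CCVCC.CCVCC

Vowels present: o, o, i, i; each is a nucleus, giving 4 syllables.
Between /o/ (V1) and /o/ (V2): /z/ is a single consonant, so it becomes the next onset.
Between /o/ (V2) and /i/ (V3): /pzzr/ — longest licit onset from the right is /zr/, leaving /pz/ as coda.
Between /i/ (V3) and /i/ (V4): cluster /vpfr/ — the longest permitted-onset suffix is /fr/; onset = /fr/, preceding coda = /vp/.
Putting it together: tro.zopz.zrivp.frizr.
Mapping each syllable to C/V: /tro/ → CCV, /zopz/ → CVCC, /zrivp/ → CCVCC, /frizr/ → CCVCC.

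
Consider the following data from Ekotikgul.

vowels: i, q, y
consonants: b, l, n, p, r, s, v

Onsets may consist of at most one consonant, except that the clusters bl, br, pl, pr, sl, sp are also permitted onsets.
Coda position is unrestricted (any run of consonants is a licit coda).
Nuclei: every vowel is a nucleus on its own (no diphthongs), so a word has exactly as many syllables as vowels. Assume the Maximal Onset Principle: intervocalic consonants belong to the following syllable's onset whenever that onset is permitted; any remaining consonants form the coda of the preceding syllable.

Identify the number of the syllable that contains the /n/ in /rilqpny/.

3

The vowels are i, q, y — 3 nuclei, so 3 syllables.
/i…q/ gap (V1→V2): just /l/ — single C goes to the following onset.
/q…y/ gap (V2→V3): /pn/ splits as /p/ + /n/ (/n/ is the longest suffix that is a licit onset).
Result: ri.lqp.ny.
The /n/ is in the onset of syllable 3 (/ny/).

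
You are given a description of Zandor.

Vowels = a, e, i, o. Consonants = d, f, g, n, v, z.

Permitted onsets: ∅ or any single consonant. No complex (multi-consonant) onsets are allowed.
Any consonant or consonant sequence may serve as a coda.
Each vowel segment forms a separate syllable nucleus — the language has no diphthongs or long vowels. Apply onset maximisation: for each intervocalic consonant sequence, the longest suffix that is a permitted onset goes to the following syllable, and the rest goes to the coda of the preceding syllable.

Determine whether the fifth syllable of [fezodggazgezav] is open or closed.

closed

The vowels are e, o, a, e, a — 5 nuclei, so 5 syllables.
/e…o/ gap (V1→V2): /z/ → onset of the next syllable (single consonants are always licit onsets).
/o…a/ gap (V2→V3): /dgg/ — longest licit onset from the right is /g/, leaving /dg/ as coda.
/a…e/ gap (V3→V4): cluster /zg/ — the longest permitted-onset suffix is /g/; onset = /g/, preceding coda = /z/.
/e…a/ gap (V4→V5): /z/ is a single consonant, so it becomes the next onset.
Putting it together: fe.zodg.gaz.ge.zav.
Syllable 5 is /zav/ with coda /v/, so it is closed.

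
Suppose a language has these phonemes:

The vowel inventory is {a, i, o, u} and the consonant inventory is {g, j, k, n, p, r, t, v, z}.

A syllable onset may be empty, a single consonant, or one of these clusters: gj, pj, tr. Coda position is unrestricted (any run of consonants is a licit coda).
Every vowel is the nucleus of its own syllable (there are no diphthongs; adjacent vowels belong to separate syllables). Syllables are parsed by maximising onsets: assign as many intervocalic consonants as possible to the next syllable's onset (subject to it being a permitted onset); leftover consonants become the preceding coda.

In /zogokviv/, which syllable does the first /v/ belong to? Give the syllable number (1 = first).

Nuclei (vowels): o, o, i → 3 syllables.
/o…o/ gap (V1→V2): /g/ is a single consonant, so it becomes the next onset.
/o…i/ gap (V2→V3): /kv/; trying suffixes from longest down, /v/ is the first permitted one, so coda /k/ | onset /v/.
Result: zo.gok.viv.
The first /v/ is in the onset of syllable 3 (/viv/).

3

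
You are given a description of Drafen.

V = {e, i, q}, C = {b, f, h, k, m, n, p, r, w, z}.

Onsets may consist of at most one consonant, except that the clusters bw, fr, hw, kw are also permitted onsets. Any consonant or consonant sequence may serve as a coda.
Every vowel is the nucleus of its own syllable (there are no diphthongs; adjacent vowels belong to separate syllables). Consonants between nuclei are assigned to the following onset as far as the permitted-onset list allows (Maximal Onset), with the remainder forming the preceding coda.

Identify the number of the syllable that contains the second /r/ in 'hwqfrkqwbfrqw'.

Nuclei (vowels): q, q, q → 3 syllables.
/q…q/ gap (V1→V2): /frk/; trying suffixes from longest down, /k/ is the first permitted one, so coda /fr/ | onset /k/.
/q…q/ gap (V2→V3): /wbfr/ splits as /wb/ + /fr/ (/fr/ is the longest suffix that is a licit onset).
Syllabification: hwqfr.kqwb.frqw.
The second /r/ is in the onset of syllable 3 (/frqw/).

3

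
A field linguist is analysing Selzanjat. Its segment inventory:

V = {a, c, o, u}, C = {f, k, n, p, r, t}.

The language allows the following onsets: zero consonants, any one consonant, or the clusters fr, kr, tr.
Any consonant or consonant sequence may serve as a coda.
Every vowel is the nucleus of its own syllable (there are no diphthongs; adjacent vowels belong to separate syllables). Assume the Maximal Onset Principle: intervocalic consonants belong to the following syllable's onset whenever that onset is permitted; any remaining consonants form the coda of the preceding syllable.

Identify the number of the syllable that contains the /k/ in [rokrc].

The vowels are o, c — 2 nuclei, so 2 syllables.
/o…c/ gap (V1→V2): cluster /kr/ — /kr/ is itself a permitted onset, so the whole cluster goes right; preceding coda = ∅.
Syllabification: ro.krc.
The /k/ is in the onset of syllable 2 (/krc/).

2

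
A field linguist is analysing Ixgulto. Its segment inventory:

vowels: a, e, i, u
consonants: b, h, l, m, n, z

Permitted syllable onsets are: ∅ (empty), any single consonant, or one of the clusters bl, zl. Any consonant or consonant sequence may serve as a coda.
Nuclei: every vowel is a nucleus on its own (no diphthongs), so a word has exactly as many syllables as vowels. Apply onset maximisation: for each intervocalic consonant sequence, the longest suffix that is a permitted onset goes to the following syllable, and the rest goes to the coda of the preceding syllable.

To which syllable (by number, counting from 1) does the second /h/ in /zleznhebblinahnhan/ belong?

4

The vowels are e, e, i, a, a — 5 nuclei, so 5 syllables.
σ1/σ2 boundary: cluster /znh/ — the longest permitted-onset suffix is /h/; onset = /h/, preceding coda = /zn/.
σ2/σ3 boundary: /bbl/; trying suffixes from longest down, /bl/ is the first permitted one, so coda /b/ | onset /bl/.
σ3/σ4 boundary: /n/ → onset of the next syllable (single consonants are always licit onsets).
σ4/σ5 boundary: /hnh/ — longest licit onset from the right is /h/, leaving /hn/ as coda.
So the parse is zlezn.heb.bli.nahn.han.
The second /h/ is in the coda of syllable 4 (/nahn/).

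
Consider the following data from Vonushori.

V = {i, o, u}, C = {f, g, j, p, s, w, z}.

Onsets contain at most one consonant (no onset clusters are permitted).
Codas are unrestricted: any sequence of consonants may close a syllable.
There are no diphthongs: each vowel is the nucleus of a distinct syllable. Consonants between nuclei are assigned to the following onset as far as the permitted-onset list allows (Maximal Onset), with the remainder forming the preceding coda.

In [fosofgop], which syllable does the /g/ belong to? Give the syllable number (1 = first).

Nuclei (vowels): o, o, o → 3 syllables.
σ1/σ2 boundary: /s/ is a single consonant, so it becomes the next onset.
σ2/σ3 boundary: cluster /fg/ — the longest permitted-onset suffix is /g/; onset = /g/, preceding coda = /f/.
Putting it together: fo.sof.gop.
The /g/ is in the onset of syllable 3 (/gop/).

3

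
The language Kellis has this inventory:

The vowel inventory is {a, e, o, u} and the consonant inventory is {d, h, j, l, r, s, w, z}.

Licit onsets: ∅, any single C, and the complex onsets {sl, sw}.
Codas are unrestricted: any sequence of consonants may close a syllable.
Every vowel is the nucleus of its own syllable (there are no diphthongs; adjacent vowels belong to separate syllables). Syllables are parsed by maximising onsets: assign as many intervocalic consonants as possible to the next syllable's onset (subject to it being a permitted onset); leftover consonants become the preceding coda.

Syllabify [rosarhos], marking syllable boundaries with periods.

ro.sar.hos

Vowels present: o, a, o; each is a nucleus, giving 3 syllables.
σ1/σ2 boundary: /s/ → onset of the next syllable (single consonants are always licit onsets).
σ2/σ3 boundary: /rh/; trying suffixes from longest down, /h/ is the first permitted one, so coda /r/ | onset /h/.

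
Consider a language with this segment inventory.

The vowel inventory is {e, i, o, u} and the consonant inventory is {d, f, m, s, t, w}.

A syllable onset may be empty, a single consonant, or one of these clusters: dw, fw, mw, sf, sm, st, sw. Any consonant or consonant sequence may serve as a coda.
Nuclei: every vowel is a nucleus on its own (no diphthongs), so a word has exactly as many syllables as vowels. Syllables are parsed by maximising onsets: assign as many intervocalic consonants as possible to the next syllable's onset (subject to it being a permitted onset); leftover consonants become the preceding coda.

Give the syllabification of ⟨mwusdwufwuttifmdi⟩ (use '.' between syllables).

Vowels present: u, u, u, i, i; each is a nucleus, giving 5 syllables.
σ1/σ2 boundary: cluster /sdw/ — the longest permitted-onset suffix is /dw/; onset = /dw/, preceding coda = /s/.
σ2/σ3 boundary: /fw/ is a licit onset in full, so it all attaches to the next syllable.
σ3/σ4 boundary: /tt/ — longest licit onset from the right is /t/, leaving /t/ as coda.
σ4/σ5 boundary: /fmd/; trying suffixes from longest down, /d/ is the first permitted one, so coda /fm/ | onset /d/.

mwus.dwu.fwut.tifm.di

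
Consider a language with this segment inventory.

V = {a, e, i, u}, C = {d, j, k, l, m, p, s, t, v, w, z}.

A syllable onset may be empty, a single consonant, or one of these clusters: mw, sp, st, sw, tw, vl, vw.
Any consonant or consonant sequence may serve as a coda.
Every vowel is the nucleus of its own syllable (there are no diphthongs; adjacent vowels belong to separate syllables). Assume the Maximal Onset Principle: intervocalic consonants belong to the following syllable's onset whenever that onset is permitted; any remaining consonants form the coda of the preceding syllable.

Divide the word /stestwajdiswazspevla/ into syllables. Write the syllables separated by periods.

stes.twaj.di.swaz.spe.vla

The vowels are e, a, i, a, e, a — 6 nuclei, so 6 syllables.
Between /e/ (V1) and /a/ (V2): /stw/; trying suffixes from longest down, /tw/ is the first permitted one, so coda /s/ | onset /tw/.
Between /a/ (V2) and /i/ (V3): /jd/ — longest licit onset from the right is /d/, leaving /j/ as coda.
Between /i/ (V3) and /a/ (V4): /sw/ is a licit onset in full, so it all attaches to the next syllable.
Between /a/ (V4) and /e/ (V5): /zsp/; trying suffixes from longest down, /sp/ is the first permitted one, so coda /z/ | onset /sp/.
Between /e/ (V5) and /a/ (V6): /vl/ — entire cluster is a permitted onset → onset /vl/, coda ∅.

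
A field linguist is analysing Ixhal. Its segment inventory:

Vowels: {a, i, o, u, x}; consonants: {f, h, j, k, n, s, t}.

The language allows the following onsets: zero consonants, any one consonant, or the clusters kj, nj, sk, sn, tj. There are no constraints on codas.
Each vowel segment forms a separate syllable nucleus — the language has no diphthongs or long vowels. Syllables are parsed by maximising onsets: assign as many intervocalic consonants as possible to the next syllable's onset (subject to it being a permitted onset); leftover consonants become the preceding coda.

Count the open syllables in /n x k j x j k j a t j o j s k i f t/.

2

Nuclei (vowels): x, x, a, o, i → 5 syllables.
Between /x/ (V1) and /x/ (V2): cluster /kj/ — /kj/ is itself a permitted onset, so the whole cluster goes right; preceding coda = ∅.
Between /x/ (V2) and /a/ (V3): /jkj/ splits as /j/ + /kj/ (/kj/ is the longest suffix that is a licit onset).
Between /a/ (V3) and /o/ (V4): /tj/ — entire cluster is a permitted onset → onset /tj/, coda ∅.
Between /o/ (V4) and /i/ (V5): /jsk/; trying suffixes from longest down, /sk/ is the first permitted one, so coda /j/ | onset /sk/.
Syllabification: nx.kjxj.kja.tjoj.skift.
Classifying each syllable: /nx/ (open), /kjxj/ (closed), /kja/ (open), /tjoj/ (closed), /skift/ (closed).
Open syllables: 2.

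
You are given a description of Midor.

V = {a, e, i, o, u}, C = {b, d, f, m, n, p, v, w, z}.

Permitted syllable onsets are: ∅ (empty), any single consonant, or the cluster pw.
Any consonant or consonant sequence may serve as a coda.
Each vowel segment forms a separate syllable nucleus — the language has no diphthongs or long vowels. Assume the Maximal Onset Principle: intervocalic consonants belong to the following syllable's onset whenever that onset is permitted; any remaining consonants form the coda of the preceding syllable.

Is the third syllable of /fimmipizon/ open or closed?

open

Vowels present: i, i, i, o; each is a nucleus, giving 4 syllables.
V1 /i/ – V2 /i/: cluster /mm/ — the longest permitted-onset suffix is /m/; onset = /m/, preceding coda = /m/.
V2 /i/ – V3 /i/: just /p/ — single C goes to the following onset.
V3 /i/ – V4 /o/: just /z/ — single C goes to the following onset.
Putting it together: fim.mi.pi.zon.
Syllable 3 is /pi/; it ends in its nucleus with no coda, so it is open.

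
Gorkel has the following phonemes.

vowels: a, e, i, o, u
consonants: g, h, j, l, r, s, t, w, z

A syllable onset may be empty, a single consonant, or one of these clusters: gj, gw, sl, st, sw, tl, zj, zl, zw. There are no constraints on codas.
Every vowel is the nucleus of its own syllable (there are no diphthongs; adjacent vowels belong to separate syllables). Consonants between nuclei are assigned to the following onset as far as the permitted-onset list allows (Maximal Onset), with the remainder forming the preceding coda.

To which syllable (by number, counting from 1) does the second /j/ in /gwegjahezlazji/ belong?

Vowels present: e, a, e, a, i; each is a nucleus, giving 5 syllables.
Between /e/ (V1) and /a/ (V2): /gj/ is a licit onset in full, so it all attaches to the next syllable.
Between /a/ (V2) and /e/ (V3): just /h/ — single C goes to the following onset.
Between /e/ (V3) and /a/ (V4): cluster /zl/ — /zl/ is itself a permitted onset, so the whole cluster goes right; preceding coda = ∅.
Between /a/ (V4) and /i/ (V5): cluster /zj/ — /zj/ is itself a permitted onset, so the whole cluster goes right; preceding coda = ∅.
So the parse is gwe.gja.he.zla.zji.
The second /j/ is in the onset of syllable 5 (/zji/).

5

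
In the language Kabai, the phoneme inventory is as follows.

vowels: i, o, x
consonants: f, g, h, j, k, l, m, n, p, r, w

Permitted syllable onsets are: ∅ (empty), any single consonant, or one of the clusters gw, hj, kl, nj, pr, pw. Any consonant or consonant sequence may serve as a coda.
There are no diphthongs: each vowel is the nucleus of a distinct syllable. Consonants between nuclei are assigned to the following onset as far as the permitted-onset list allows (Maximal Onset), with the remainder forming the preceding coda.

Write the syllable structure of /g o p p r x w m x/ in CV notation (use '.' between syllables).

The vowels are o, x, x — 3 nuclei, so 3 syllables.
V1 /o/ – V2 /x/: /ppr/ — longest licit onset from the right is /pr/, leaving /p/ as coda.
V2 /x/ – V3 /x/: cluster /wm/ — the longest permitted-onset suffix is /m/; onset = /m/, preceding coda = /w/.
Putting it together: gop.prxw.mx.
Mapping each syllable to C/V: /gop/ → CVC, /prxw/ → CCVC, /mx/ → CV.

CVC.CCVC.CV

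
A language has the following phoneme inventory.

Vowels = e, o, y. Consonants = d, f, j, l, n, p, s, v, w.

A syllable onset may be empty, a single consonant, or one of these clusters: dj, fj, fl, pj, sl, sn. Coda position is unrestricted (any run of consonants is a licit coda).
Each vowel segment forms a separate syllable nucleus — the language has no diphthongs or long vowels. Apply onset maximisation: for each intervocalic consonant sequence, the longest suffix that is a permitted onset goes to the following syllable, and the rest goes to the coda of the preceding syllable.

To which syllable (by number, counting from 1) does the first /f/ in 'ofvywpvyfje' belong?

The vowels are o, y, y, e — 4 nuclei, so 4 syllables.
/o…y/ gap (V1→V2): /fv/ splits as /f/ + /v/ (/v/ is the longest suffix that is a licit onset).
/y…y/ gap (V2→V3): cluster /wpv/ — the longest permitted-onset suffix is /v/; onset = /v/, preceding coda = /wp/.
/y…e/ gap (V3→V4): /fj/ is a licit onset in full, so it all attaches to the next syllable.
Syllabification: of.vywp.vy.fje.
The first /f/ is in the coda of syllable 1 (/of/).

1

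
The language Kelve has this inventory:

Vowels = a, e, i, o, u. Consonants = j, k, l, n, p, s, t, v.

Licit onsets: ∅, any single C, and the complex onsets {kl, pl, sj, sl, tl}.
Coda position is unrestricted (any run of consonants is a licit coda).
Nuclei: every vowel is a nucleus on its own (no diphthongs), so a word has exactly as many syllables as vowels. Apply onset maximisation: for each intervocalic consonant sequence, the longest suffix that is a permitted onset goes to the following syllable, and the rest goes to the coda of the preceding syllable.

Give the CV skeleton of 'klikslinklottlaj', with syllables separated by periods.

CCVC.CCVC.CCVC.CCVC

The vowels are i, i, o, a — 4 nuclei, so 4 syllables.
Between /i/ (V1) and /i/ (V2): /ksl/ — longest licit onset from the right is /sl/, leaving /k/ as coda.
Between /i/ (V2) and /o/ (V3): /nkl/; trying suffixes from longest down, /kl/ is the first permitted one, so coda /n/ | onset /kl/.
Between /o/ (V3) and /a/ (V4): /ttl/ splits as /t/ + /tl/ (/tl/ is the longest suffix that is a licit onset).
So the parse is klik.slin.klot.tlaj.
Mapping each syllable to C/V: /klik/ → CCVC, /slin/ → CCVC, /klot/ → CCVC, /tlaj/ → CCVC.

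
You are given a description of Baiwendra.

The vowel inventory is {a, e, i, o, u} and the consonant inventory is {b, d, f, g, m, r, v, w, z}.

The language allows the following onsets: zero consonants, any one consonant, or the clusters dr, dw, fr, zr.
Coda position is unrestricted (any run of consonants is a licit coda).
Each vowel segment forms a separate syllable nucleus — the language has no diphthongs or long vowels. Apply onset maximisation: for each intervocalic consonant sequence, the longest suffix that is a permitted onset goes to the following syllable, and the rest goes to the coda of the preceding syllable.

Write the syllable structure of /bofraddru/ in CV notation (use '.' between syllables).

CV.CCVC.CCV

Vowels present: o, a, u; each is a nucleus, giving 3 syllables.
Between /o/ (V1) and /a/ (V2): cluster /fr/ — /fr/ is itself a permitted onset, so the whole cluster goes right; preceding coda = ∅.
Between /a/ (V2) and /u/ (V3): /ddr/ — longest licit onset from the right is /dr/, leaving /d/ as coda.
So the parse is bo.frad.dru.
Mapping each syllable to C/V: /bo/ → CV, /frad/ → CCVC, /dru/ → CCV.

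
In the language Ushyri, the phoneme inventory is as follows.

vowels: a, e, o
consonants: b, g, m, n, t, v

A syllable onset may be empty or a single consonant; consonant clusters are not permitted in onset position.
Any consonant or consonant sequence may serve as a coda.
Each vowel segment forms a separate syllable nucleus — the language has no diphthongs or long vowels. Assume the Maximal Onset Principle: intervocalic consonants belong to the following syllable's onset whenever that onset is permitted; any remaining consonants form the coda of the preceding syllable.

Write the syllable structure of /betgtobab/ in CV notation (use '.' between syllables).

CVCC.CV.CVC

Nuclei (vowels): e, o, a → 3 syllables.
Between /e/ (V1) and /o/ (V2): cluster /tgt/ — the longest permitted-onset suffix is /t/; onset = /t/, preceding coda = /tg/.
Between /o/ (V2) and /a/ (V3): /b/ → onset of the next syllable (single consonants are always licit onsets).
Putting it together: betg.to.bab.
Mapping each syllable to C/V: /betg/ → CVCC, /to/ → CV, /bab/ → CVC.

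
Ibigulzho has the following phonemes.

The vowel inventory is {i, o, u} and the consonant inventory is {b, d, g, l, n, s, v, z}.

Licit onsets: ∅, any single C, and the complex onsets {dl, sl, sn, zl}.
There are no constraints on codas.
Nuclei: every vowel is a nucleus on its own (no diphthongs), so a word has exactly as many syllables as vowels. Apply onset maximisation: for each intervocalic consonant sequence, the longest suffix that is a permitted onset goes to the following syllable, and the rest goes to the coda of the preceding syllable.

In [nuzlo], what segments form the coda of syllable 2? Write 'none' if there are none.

Vowels present: u, o; each is a nucleus, giving 2 syllables.
V1 /u/ – V2 /o/: /zl/ is a licit onset in full, so it all attaches to the next syllable.
Result: nu.zlo.
Syllable 2 is /zlo/: onset /zl/, nucleus /o/, coda ∅.

none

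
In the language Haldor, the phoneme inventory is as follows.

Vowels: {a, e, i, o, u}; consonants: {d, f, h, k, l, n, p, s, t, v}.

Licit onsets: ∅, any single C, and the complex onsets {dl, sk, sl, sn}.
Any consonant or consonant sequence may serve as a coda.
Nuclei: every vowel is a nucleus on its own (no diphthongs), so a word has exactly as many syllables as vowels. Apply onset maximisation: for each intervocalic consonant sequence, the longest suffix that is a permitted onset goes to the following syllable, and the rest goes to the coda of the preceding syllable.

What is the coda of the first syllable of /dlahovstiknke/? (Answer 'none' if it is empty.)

none

Vowels present: a, o, i, e; each is a nucleus, giving 4 syllables.
σ1/σ2 boundary: just /h/ — single C goes to the following onset.
σ2/σ3 boundary: /vst/ splits as /vs/ + /t/ (/t/ is the longest suffix that is a licit onset).
σ3/σ4 boundary: cluster /knk/ — the longest permitted-onset suffix is /k/; onset = /k/, preceding coda = /kn/.
Syllabification: dla.hovs.tikn.ke.
Syllable 1 is /dla/: onset /dl/, nucleus /a/, coda ∅.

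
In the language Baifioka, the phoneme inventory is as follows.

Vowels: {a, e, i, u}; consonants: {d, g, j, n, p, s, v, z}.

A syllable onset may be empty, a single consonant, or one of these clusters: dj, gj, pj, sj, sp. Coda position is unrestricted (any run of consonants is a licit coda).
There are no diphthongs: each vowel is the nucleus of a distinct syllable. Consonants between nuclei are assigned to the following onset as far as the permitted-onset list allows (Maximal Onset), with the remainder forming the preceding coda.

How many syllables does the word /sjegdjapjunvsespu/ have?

Vowels present: e, a, u, e, u; each is a nucleus, giving 5 syllables.

5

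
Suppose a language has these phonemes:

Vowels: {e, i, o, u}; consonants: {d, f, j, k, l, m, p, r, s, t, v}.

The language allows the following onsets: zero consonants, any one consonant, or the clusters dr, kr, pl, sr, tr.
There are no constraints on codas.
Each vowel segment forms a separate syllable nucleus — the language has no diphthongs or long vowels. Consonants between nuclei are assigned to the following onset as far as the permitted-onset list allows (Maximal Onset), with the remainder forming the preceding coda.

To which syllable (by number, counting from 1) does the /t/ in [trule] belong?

1

Vowels present: u, e; each is a nucleus, giving 2 syllables.
/u…e/ gap (V1→V2): /l/ → onset of the next syllable (single consonants are always licit onsets).
So the parse is tru.le.
The /t/ is in the onset of syllable 1 (/tru/).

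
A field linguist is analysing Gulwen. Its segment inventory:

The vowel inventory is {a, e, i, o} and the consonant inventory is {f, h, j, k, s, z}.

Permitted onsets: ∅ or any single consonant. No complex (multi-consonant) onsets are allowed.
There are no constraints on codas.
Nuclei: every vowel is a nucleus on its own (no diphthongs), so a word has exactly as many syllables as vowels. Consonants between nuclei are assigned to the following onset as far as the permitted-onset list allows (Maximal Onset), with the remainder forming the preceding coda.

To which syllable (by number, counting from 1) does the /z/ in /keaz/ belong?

Vowels present: e, a; each is a nucleus, giving 2 syllables.
/e…a/ gap (V1→V2): no consonants, so the boundary falls immediately after /e/.
Result: ke.az.
The /z/ is in the coda of syllable 2 (/az/).

2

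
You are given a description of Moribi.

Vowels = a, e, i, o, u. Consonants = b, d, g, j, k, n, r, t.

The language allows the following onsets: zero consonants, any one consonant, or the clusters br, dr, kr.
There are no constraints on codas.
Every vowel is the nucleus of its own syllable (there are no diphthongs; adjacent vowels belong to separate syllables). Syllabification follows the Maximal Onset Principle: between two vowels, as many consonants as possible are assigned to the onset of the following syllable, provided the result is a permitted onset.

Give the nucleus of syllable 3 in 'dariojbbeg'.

o

Vowels present: a, i, o, e; each is a nucleus, giving 4 syllables.
The third nucleus (vowel 3 from the left) is /o/.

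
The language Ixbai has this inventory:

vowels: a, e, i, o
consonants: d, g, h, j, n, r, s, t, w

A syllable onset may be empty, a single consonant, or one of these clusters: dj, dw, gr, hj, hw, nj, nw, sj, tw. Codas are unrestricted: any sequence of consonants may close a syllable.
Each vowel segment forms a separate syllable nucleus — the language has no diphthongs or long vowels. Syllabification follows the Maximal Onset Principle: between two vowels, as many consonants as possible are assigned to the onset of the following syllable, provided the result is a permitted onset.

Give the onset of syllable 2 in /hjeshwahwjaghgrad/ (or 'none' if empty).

hw

The vowels are e, a, a, a — 4 nuclei, so 4 syllables.
V1 /e/ – V2 /a/: /shw/ splits as /s/ + /hw/ (/hw/ is the longest suffix that is a licit onset).
V2 /a/ – V3 /a/: cluster /hwj/ — the longest permitted-onset suffix is /j/; onset = /j/, preceding coda = /hw/.
V3 /a/ – V4 /a/: cluster /ghgr/ — the longest permitted-onset suffix is /gr/; onset = /gr/, preceding coda = /gh/.
Result: hjes.hwahw.jagh.grad.
Syllable 2 is /hwahw/: onset /hw/, nucleus /a/, coda /hw/.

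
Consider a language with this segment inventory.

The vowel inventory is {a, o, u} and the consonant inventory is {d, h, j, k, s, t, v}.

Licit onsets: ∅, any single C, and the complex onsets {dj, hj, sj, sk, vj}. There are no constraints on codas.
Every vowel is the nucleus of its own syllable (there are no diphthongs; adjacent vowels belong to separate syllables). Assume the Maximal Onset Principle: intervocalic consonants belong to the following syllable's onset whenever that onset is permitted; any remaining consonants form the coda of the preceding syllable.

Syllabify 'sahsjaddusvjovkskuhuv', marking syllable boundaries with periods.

sah.sjad.dus.vjovk.sku.huv

Nuclei (vowels): a, a, u, o, u, u → 6 syllables.
V1 /a/ – V2 /a/: /hsj/ — longest licit onset from the right is /sj/, leaving /h/ as coda.
V2 /a/ – V3 /u/: /dd/ splits as /d/ + /d/ (/d/ is the longest suffix that is a licit onset).
V3 /u/ – V4 /o/: /svj/; trying suffixes from longest down, /vj/ is the first permitted one, so coda /s/ | onset /vj/.
V4 /o/ – V5 /u/: /vksk/ splits as /vk/ + /sk/ (/sk/ is the longest suffix that is a licit onset).
V5 /u/ – V6 /u/: /h/ → onset of the next syllable (single consonants are always licit onsets).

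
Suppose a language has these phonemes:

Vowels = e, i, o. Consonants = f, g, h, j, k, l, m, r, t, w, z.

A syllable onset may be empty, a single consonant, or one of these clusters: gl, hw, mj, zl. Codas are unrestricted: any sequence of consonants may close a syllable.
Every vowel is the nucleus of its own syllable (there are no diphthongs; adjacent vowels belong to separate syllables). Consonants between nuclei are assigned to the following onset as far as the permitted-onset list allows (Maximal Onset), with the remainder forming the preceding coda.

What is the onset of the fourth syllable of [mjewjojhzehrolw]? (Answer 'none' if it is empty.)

Vowels present: e, o, e, o; each is a nucleus, giving 4 syllables.
/e…o/ gap (V1→V2): /wj/ splits as /w/ + /j/ (/j/ is the longest suffix that is a licit onset).
/o…e/ gap (V2→V3): /jhz/ splits as /jh/ + /z/ (/z/ is the longest suffix that is a licit onset).
/e…o/ gap (V3→V4): /hr/; trying suffixes from longest down, /r/ is the first permitted one, so coda /h/ | onset /r/.
Putting it together: mjew.jojh.zeh.rolw.
Syllable 4 is /rolw/: onset /r/, nucleus /o/, coda /lw/.

r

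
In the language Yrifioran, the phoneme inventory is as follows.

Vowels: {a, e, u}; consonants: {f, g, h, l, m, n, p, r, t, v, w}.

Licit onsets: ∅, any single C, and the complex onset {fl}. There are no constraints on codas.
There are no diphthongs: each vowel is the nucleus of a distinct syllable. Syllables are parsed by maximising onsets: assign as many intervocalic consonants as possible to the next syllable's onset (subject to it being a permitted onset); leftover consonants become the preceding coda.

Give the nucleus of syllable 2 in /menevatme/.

Nuclei (vowels): e, e, a, e → 4 syllables.
The second nucleus (vowel 2 from the left) is /e/.

e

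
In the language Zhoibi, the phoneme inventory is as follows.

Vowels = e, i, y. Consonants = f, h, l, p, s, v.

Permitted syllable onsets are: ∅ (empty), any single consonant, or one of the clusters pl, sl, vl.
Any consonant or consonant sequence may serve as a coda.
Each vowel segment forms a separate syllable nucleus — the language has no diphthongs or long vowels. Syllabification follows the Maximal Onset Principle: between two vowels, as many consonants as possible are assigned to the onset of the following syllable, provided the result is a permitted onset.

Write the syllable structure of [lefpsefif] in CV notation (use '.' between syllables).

Vowels present: e, e, i; each is a nucleus, giving 3 syllables.
V1 /e/ – V2 /e/: /fps/ — longest licit onset from the right is /s/, leaving /fp/ as coda.
V2 /e/ – V3 /i/: just /f/ — single C goes to the following onset.
Putting it together: lefp.se.fif.
Mapping each syllable to C/V: /lefp/ → CVCC, /se/ → CV, /fif/ → CVC.

CVCC.CV.CVC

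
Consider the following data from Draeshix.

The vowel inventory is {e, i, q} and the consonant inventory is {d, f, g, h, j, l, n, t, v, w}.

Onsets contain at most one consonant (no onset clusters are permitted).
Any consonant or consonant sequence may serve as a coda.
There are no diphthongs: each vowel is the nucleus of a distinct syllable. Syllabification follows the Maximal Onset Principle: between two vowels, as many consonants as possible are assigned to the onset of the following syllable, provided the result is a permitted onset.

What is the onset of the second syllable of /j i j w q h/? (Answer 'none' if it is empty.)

w

Vowels present: i, q; each is a nucleus, giving 2 syllables.
/i…q/ gap (V1→V2): cluster /jw/ — the longest permitted-onset suffix is /w/; onset = /w/, preceding coda = /j/.
Syllabification: jij.wqh.
Syllable 2 is /wqh/: onset /w/, nucleus /q/, coda /h/.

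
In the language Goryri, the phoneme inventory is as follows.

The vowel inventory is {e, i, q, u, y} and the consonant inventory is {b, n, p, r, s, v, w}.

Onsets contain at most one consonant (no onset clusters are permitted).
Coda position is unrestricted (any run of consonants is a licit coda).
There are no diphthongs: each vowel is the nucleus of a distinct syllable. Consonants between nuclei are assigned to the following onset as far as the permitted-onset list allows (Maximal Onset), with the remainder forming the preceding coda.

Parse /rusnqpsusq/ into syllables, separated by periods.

rus.nqp.su.sq

The vowels are u, q, u, q — 4 nuclei, so 4 syllables.
σ1/σ2 boundary: /sn/; trying suffixes from longest down, /n/ is the first permitted one, so coda /s/ | onset /n/.
σ2/σ3 boundary: /ps/ — longest licit onset from the right is /s/, leaving /p/ as coda.
σ3/σ4 boundary: just /s/ — single C goes to the following onset.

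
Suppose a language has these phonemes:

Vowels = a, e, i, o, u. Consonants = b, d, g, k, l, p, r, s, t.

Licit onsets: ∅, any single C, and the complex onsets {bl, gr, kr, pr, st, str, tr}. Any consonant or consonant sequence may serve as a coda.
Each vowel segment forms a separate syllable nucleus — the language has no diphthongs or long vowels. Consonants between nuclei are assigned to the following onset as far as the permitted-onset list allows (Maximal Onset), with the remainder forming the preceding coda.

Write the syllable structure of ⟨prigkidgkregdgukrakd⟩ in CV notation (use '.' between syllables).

Nuclei (vowels): i, i, e, u, a → 5 syllables.
V1 /i/ – V2 /i/: /gk/; trying suffixes from longest down, /k/ is the first permitted one, so coda /g/ | onset /k/.
V2 /i/ – V3 /e/: /dgkr/; trying suffixes from longest down, /kr/ is the first permitted one, so coda /dg/ | onset /kr/.
V3 /e/ – V4 /u/: /gdg/ splits as /gd/ + /g/ (/g/ is the longest suffix that is a licit onset).
V4 /u/ – V5 /a/: /kr/ — entire cluster is a permitted onset → onset /kr/, coda ∅.
So the parse is prig.kidg.kregd.gu.krakd.
Mapping each syllable to C/V: /prig/ → CCVC, /kidg/ → CVCC, /kregd/ → CCVCC, /gu/ → CV, /krakd/ → CCVCC.

CCVC.CVCC.CCVCC.CV.CCVCC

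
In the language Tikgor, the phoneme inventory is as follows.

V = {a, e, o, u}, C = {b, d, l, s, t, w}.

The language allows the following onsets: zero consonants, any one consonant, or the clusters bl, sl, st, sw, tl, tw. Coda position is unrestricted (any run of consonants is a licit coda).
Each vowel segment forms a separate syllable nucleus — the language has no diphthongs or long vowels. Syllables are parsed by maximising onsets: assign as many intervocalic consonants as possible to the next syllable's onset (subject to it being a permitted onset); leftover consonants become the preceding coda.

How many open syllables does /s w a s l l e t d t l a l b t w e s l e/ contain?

Vowels present: a, e, a, e, e; each is a nucleus, giving 5 syllables.
V1 /a/ – V2 /e/: /sll/ — longest licit onset from the right is /l/, leaving /sl/ as coda.
V2 /e/ – V3 /a/: /tdtl/ — longest licit onset from the right is /tl/, leaving /td/ as coda.
V3 /a/ – V4 /e/: /lbtw/; trying suffixes from longest down, /tw/ is the first permitted one, so coda /lb/ | onset /tw/.
V4 /e/ – V5 /e/: cluster /sl/ — /sl/ is itself a permitted onset, so the whole cluster goes right; preceding coda = ∅.
Result: swasl.letd.tlalb.twe.sle.
Classifying each syllable: /swasl/ (closed), /letd/ (closed), /tlalb/ (closed), /twe/ (open), /sle/ (open).
Open syllables: 2.

2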